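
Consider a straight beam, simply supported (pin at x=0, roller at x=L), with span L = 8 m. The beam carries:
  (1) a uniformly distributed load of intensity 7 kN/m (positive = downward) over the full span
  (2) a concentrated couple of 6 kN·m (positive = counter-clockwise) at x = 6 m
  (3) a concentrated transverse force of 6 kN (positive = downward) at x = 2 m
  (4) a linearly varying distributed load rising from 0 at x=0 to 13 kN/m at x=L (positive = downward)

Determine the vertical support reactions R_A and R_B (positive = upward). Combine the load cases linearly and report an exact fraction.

Load 1 — uniform load w=7 kN/m over full span:
  R_A = wL/2 = 7·8/2 = 28 kN
  R_B = wL/2 = 7·8/2 = 28 kN
Load 2 — applied couple M₀=6 kN·m at a=6 m (b=L-a=2):
  R_A = M₀/L = 6/8 = 3/4 kN
  R_B = -M₀/L = -6/8 = -3/4 kN
Load 3 — point force P=6 kN at a=2 m (b=L-a=6):
  R_A = Pb/L = 6·6/8 = 9/2 kN
  R_B = Pa/L = 6·2/8 = 3/2 kN
Load 4 — triangular load w₀=13 kN/m (0→w₀ over full span):
  R_A = w₀L/6 = 13·8/6 = 52/3 kN
  R_B = w₀L/3 = 13·8/3 = 104/3 kN
Superposition: R_A = 607/12 kN, R_B = 761/12 kN

R_A = 607/12 kN, R_B = 761/12 kN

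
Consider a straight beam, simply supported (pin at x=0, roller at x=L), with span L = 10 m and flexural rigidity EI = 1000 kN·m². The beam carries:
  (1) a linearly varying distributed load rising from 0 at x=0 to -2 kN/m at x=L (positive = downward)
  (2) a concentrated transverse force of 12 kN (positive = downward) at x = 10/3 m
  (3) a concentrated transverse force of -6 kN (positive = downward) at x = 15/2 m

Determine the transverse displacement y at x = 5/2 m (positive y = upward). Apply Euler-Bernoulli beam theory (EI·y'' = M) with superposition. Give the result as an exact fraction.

y(5/2) = -1159/55296 m

Load 1 — triangular load w₀=-2 kN/m (0→w₀ over full span):
  y_1 = -w₀x(7L⁴-10L²x²+3x⁴)/(360LEI) = -(-2)·(5/2)·(7·10⁴-10·10²·(5/2)²+3·(5/2)⁴)/(360·10·1000) = 545/6144 m
Load 2 — point force P=12 kN at a=10/3 m (b=L-a=20/3):
  y_2 = -Pbx(L²-b²-x²)/(6LEI)  [x≤a] = -12·(20/3)·(5/2)·(10²-(20/3)²-(5/2)²)/(6·10·1000) = -71/432 m
Load 3 — point force P=-6 kN at a=15/2 m (b=L-a=5/2):
  y_3 = -Pbx(L²-b²-x²)/(6LEI)  [x≤a] = -(-6)·(5/2)·(5/2)·(10²-(5/2)²-(5/2)²)/(6·10·1000) = 7/128 m
Superposition: y = Σ y_i = -1159/55296 m ≈ -0.020960 m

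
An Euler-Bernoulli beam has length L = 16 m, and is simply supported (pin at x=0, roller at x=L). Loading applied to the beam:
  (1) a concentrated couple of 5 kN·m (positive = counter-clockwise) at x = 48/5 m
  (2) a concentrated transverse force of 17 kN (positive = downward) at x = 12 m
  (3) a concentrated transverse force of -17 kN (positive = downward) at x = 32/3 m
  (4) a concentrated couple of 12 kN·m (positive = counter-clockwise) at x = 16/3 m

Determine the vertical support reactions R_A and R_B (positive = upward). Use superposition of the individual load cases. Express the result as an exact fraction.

Load 1 — applied couple M₀=5 kN·m at a=48/5 m (b=L-a=32/5):
  R_A = M₀/L = 5/16 kN
  R_B = -M₀/L = -5/16 kN
Load 2 — point force P=17 kN at a=12 m (b=L-a=4):
  R_A = Pb/L = 17·4/16 = 17/4 kN
  R_B = Pa/L = 17·12/16 = 51/4 kN
Load 3 — point force P=-17 kN at a=32/3 m (b=L-a=16/3):
  R_A = Pb/L = (-17)·(16/3)/16 = -17/3 kN
  R_B = Pa/L = (-17)·(32/3)/16 = -34/3 kN
Load 4 — applied couple M₀=12 kN·m at a=16/3 m (b=L-a=32/3):
  R_A = M₀/L = 12/16 = 3/4 kN
  R_B = -M₀/L = -12/16 = -3/4 kN
Superposition: R_A = -17/48 kN, R_B = 17/48 kN

R_A = -17/48 kN, R_B = 17/48 kN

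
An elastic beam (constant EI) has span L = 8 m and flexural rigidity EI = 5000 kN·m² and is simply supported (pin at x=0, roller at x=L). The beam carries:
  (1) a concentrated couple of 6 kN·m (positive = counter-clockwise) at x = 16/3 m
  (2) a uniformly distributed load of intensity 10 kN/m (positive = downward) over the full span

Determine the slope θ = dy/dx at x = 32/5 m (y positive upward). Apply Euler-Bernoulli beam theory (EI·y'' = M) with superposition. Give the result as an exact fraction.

Load 1 — applied couple M₀=6 kN·m at a=16/3 m (b=L-a=8/3):
  θ_1 = (M₀x²/(2L)-M₀(x-a)+C₁)/EI  [x>a] with C₁=M₀(3b²-L²)/(6L)=-16/3 = (6·(32/5)²/(2·8)-6·((32/5)-(16/3))+(-16/3))/5000 = 34/46875 rad
Load 2 — uniform load w=10 kN/m over full span:
  θ_2 = -w(L³-6Lx²+4x³)/(24EI) = -10·(8³-6·8·(32/5)²+4·(32/5)³)/(24·5000) = 528/15625 rad
Superposition: θ = Σ θ_i = 1618/46875 rad ≈ 0.034517 rad

θ(32/5) = 1618/46875 rad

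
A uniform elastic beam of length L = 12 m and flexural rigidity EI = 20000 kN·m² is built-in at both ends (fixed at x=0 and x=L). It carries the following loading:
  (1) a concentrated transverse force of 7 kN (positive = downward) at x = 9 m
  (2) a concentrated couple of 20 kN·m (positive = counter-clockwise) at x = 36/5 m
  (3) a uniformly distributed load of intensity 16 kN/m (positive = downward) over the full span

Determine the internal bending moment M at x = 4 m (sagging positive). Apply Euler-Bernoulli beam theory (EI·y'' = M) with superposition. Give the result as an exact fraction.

M(4) = 5411/80 kN·m

Load 1 — point force P=7 kN at a=9 m (b=L-a=3):
  M_1 = Pb²(3a+b)x/L³ - Pab²/L²  [x≤a] = 7·3²·(3·9+3)·4/12³ - 7·9·3²/12² = 7/16 kN·m
Load 2 — applied couple M₀=20 kN·m at a=36/5 m (b=L-a=24/5):
  M_2 = R_Ax - M_A  [x≤a] with R_A=12/5, M_A=32/5 = (12/5)·4 - (32/5) = 16/5 kN·m
Load 3 — uniform load w=16 kN/m over full span:
  M_3 = wLx/2 - wL²/12 - wx²/2 = 16·12·4/2 - 16·12²/12 - 16·4²/2 = 64 kN·m
Superposition: M = Σ M_i = 5411/80 kN·m ≈ 67.637500 kN·m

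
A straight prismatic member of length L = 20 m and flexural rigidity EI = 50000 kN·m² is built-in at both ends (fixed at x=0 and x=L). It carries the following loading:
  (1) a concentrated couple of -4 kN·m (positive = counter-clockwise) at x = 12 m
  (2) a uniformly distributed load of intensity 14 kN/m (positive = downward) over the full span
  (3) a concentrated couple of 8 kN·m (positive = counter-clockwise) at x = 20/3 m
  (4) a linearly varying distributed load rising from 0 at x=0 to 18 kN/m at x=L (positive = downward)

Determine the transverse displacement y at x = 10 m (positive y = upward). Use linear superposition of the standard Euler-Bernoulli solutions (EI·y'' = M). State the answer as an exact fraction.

Load 1 — applied couple M₀=-4 kN·m at a=12 m (b=L-a=8):
  y_1 = (R_Ax³/6 - M_Ax²/2)/EI  [x≤a] with R_A=-36/125, M_A=-32/25 = ((-36/125)·10³/6 - (-32/25)·10²/2)/50000 = 1/3125 m
Load 2 — uniform load w=14 kN/m over full span:
  y_2 = -wx²(L-x)²/(24EI) = -14·10²·(20-10)²/(24·50000) = -7/60 m
Load 3 — applied couple M₀=8 kN·m at a=20/3 m (b=L-a=40/3):
  y_3 = (R_Ax³/6 - M_Ax²/2 - M₀(x-a)²/2)/EI  [x>a] with R_A=8/15, M_A=0 = ((8/15)·10³/6 - 0·10²/2 - 8·(10-(20/3))²/2)/50000 = 1/1125 m
Load 4 — triangular load w₀=18 kN/m (0→w₀ over full span):
  y_4 = -w₀x²(L-x)²(x+2L)/(120LEI) = -18·10²·(20-10)²·(10+2·20)/(120·20·50000) = -3/40 m
Superposition: y = Σ y_i = -42853/225000 m ≈ -0.190458 m

y(10) = -42853/225000 m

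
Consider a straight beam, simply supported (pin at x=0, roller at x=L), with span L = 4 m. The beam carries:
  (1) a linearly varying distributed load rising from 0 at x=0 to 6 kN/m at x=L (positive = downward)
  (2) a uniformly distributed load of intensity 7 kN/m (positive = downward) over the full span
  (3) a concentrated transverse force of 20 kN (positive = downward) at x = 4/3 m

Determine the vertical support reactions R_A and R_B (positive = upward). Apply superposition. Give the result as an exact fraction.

R_A = 94/3 kN, R_B = 86/3 kN

Load 1 — triangular load w₀=6 kN/m (0→w₀ over full span):
  R_A = w₀L/6 = 6·4/6 = 4 kN
  R_B = w₀L/3 = 6·4/3 = 8 kN
Load 2 — uniform load w=7 kN/m over full span:
  R_A = wL/2 = 7·4/2 = 14 kN
  R_B = wL/2 = 7·4/2 = 14 kN
Load 3 — point force P=20 kN at a=4/3 m (b=L-a=8/3):
  R_A = Pb/L = 20·(8/3)/4 = 40/3 kN
  R_B = Pa/L = 20·(4/3)/4 = 20/3 kN
Superposition: R_A = 94/3 kN, R_B = 86/3 kN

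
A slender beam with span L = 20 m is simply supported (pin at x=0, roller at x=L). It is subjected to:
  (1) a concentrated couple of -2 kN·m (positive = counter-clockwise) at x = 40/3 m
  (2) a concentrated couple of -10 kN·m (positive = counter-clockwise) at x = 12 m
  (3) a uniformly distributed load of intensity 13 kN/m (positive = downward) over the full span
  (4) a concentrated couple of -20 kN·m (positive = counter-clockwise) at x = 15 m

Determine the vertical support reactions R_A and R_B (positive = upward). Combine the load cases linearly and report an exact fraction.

Load 1 — applied couple M₀=-2 kN·m at a=40/3 m (b=L-a=20/3):
  R_A = M₀/L = (-2)/20 = -1/10 kN
  R_B = -M₀/L = -(-2)/20 = 1/10 kN
Load 2 — applied couple M₀=-10 kN·m at a=12 m (b=L-a=8):
  R_A = M₀/L = (-10)/20 = -1/2 kN
  R_B = -M₀/L = -(-10)/20 = 1/2 kN
Load 3 — uniform load w=13 kN/m over full span:
  R_A = wL/2 = 13·20/2 = 130 kN
  R_B = wL/2 = 13·20/2 = 130 kN
Load 4 — applied couple M₀=-20 kN·m at a=15 m (b=L-a=5):
  R_A = M₀/L = (-20)/20 = -1 kN
  R_B = -M₀/L = -(-20)/20 = 1 kN
Superposition: R_A = 642/5 kN, R_B = 658/5 kN

R_A = 642/5 kN, R_B = 658/5 kN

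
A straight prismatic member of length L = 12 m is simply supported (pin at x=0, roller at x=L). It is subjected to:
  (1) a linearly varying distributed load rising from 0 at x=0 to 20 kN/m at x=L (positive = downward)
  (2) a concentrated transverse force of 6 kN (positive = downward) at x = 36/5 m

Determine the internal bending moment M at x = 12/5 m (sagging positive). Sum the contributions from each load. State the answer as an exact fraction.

Load 1 — triangular load w₀=20 kN/m (0→w₀ over full span):
  M_1 = w₀Lx/6 - w₀x³/(6L) = 20·12·(12/5)/6 - 20·(12/5)³/(6·12) = 2304/25 kN·m
Load 2 — point force P=6 kN at a=36/5 m (b=L-a=24/5):
  M_2 = Pbx/L  [x≤a] = 6·(24/5)·(12/5)/12 = 144/25 kN·m
Superposition: M = Σ M_i = 2448/25 kN·m ≈ 97.920000 kN·m

M(12/5) = 2448/25 kN·m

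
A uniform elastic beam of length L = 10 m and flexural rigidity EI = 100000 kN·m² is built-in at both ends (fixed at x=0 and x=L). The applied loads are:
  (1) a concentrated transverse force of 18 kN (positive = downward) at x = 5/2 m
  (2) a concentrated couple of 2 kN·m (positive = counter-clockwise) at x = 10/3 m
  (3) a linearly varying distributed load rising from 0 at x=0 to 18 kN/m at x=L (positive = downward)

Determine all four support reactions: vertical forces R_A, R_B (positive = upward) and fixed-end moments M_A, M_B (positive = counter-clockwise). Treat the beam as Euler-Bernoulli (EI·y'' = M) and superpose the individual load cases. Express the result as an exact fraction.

Load 1 — point force P=18 kN at a=5/2 m (b=L-a=15/2):
  R_A = Pb²(3a+b)/L³ = 18·(15/2)²·(3·(5/2)+(15/2))/10³ = 243/16 kN
  M_A = Pab²/L² = 18·(5/2)·(15/2)²/10² = 405/16 kN·m
  R_B = Pa²(a+3b)/L³ = 18·(5/2)²·((5/2)+3·(15/2))/10³ = 45/16 kN
  M_B = -Pa²b/L² = -18·(5/2)²·(15/2)/10² = -135/16 kN·m
Load 2 — applied couple M₀=2 kN·m at a=10/3 m (b=L-a=20/3):
  R_A = 6M₀ab/L³ = 6·2·(10/3)·(20/3)/10³ = 4/15 kN
  M_A = M₀b(2a-b)/L² = 2·(20/3)·(2·(10/3)-(20/3))/10² = 0 kN·m
  R_B = -6M₀ab/L³ = -6·2·(10/3)·(20/3)/10³ = -4/15 kN
  M_B = M₀a(2b-a)/L² = 2·(10/3)·(2·(20/3)-(10/3))/10² = 2/3 kN·m
Load 3 — triangular load w₀=18 kN/m (0→w₀ over full span):
  R_A = 3w₀L/20 = 3·18·10/20 = 27 kN
  M_A = w₀L²/30 = 18·10²/30 = 60 kN·m
  R_B = 7w₀L/20 = 7·18·10/20 = 63 kN
  M_B = -w₀L²/20 = -18·10²/20 = -90 kN·m
Superposition: R_A = 10189/240 kN, M_A = 1365/16 kN·m, R_B = 15731/240 kN, M_B = -4693/48 kN·m

R_A = 10189/240 kN, M_A = 1365/16 kN·m, R_B = 15731/240 kN, M_B = -4693/48 kN·m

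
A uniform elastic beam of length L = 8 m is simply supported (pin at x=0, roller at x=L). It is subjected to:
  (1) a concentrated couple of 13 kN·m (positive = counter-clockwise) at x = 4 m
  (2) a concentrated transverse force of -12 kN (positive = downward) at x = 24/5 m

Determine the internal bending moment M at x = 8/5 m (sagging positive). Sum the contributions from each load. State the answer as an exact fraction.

Load 1 — applied couple M₀=13 kN·m at a=4 m (b=L-a=4):
  M_1 = M₀x/L  [x≤a] = 13·(8/5)/8 = 13/5 kN·m
Load 2 — point force P=-12 kN at a=24/5 m (b=L-a=16/5):
  M_2 = Pbx/L  [x≤a] = (-12)·(16/5)·(8/5)/8 = -192/25 kN·m
Superposition: M = Σ M_i = -127/25 kN·m ≈ -5.080000 kN·m

M(8/5) = -127/25 kN·m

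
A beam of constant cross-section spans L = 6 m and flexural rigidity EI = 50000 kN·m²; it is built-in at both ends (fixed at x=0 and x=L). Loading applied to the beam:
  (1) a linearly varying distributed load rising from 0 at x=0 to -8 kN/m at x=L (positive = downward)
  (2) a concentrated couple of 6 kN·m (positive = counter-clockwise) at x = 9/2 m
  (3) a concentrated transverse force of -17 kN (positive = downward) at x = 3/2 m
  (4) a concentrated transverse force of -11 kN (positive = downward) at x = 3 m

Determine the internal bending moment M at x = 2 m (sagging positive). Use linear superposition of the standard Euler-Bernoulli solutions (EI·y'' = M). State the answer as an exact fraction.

M(2) = -16187/1440 kN·m

Load 1 — triangular load w₀=-8 kN/m (0→w₀ over full span):
  M_1 = 3w₀Lx/20 - w₀L²/30 - w₀x³/(6L) = 3·(-8)·6·2/20 - (-8)·6²/30 - (-8)·2³/(6·6) = -136/45 kN·m
Load 2 — applied couple M₀=6 kN·m at a=9/2 m (b=L-a=3/2):
  M_2 = R_Ax - M_A  [x≤a] with R_A=9/8, M_A=15/8 = (9/8)·2 - (15/8) = 3/8 kN·m
Load 3 — point force P=-17 kN at a=3/2 m (b=L-a=9/2):
  M_3 = Pa²(a+3b)(L-x)/L³ - Pa²b/L²  [x>a] = (-17)·(3/2)²·((3/2)+3·(9/2))·(6-2)/6³ - (-17)·(3/2)²·(9/2)/6² = -187/32 kN·m
Load 4 — point force P=-11 kN at a=3 m (b=L-a=3):
  M_4 = Pb²(3a+b)x/L³ - Pab²/L²  [x≤a] = (-11)·3²·(3·3+3)·2/6³ - (-11)·3·3²/6² = -11/4 kN·m
Superposition: M = Σ M_i = -16187/1440 kN·m ≈ -11.240972 kN·m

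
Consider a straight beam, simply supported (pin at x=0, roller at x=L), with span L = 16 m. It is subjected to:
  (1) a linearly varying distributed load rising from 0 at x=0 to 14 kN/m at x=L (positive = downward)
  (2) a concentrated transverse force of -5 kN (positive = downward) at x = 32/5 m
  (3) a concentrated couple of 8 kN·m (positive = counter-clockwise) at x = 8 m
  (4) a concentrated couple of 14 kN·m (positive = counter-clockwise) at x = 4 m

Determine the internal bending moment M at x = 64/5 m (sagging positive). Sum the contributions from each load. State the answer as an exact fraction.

M(64/5) = 20154/125 kN·m

Load 1 — triangular load w₀=14 kN/m (0→w₀ over full span):
  M_1 = w₀Lx/6 - w₀x³/(6L) = 14·16·(64/5)/6 - 14·(64/5)³/(6·16) = 21504/125 kN·m
Load 2 — point force P=-5 kN at a=32/5 m (b=L-a=48/5):
  M_2 = Pa(L-x)/L  [x>a] = (-5)·(32/5)·(16-(64/5))/16 = -32/5 kN·m
Load 3 — applied couple M₀=8 kN·m at a=8 m (b=L-a=8):
  M_3 = M₀x/L - M₀  [x>a] = 8·(64/5)/16 - 8 = -8/5 kN·m
Load 4 — applied couple M₀=14 kN·m at a=4 m (b=L-a=12):
  M_4 = M₀x/L - M₀  [x>a] = 14·(64/5)/16 - 14 = -14/5 kN·m
Superposition: M = Σ M_i = 20154/125 kN·m ≈ 161.232000 kN·m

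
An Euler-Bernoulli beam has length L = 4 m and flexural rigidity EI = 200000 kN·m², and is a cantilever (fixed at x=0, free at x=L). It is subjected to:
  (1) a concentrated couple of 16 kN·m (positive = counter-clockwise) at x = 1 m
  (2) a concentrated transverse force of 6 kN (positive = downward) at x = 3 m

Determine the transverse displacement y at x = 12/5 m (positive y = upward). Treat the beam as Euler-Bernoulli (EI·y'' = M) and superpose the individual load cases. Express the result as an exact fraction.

Load 1 — applied couple M₀=16 kN·m at a=1 m (b=L-a=3):
  y_1 = M₀a(2x-a)/(2EI)  [x>a] = 16·1·(2·(12/5)-1)/(2·200000) = 19/125000 m
Load 2 — point force P=6 kN at a=3 m (b=L-a=1):
  y_2 = -Px²(3a-x)/(6EI)  [x≤a] = -6·(12/5)²·(3·3-(12/5))/(6·200000) = -297/1562500 m
Superposition: y = Σ y_i = -119/3125000 m ≈ -0.000038 m

y(12/5) = -119/3125000 m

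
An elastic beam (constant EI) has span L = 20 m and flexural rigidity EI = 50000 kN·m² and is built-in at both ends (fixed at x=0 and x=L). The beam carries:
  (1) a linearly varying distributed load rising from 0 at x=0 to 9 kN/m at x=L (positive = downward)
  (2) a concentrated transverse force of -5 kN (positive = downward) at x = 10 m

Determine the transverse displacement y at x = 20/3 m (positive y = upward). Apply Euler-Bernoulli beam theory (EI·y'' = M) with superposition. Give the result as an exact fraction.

Load 1 — triangular load w₀=9 kN/m (0→w₀ over full span):
  y_1 = -w₀x²(L-x)²(x+2L)/(120LEI) = -9·(20/3)²·(20-(20/3))²·((20/3)+2·20)/(120·20·50000) = -56/2025 m
Load 2 — point force P=-5 kN at a=10 m (b=L-a=10):
  y_2 = -Pb²x²(3aL-(3a+b)x)/(6L³EI)  [x≤a] = -(-5)·10²·(20/3)²·(3·10·20-(3·10+10)·(20/3))/(6·20³·50000) = 1/324 m
Superposition: y = Σ y_i = -199/8100 m ≈ -0.024568 m

y(20/3) = -199/8100 m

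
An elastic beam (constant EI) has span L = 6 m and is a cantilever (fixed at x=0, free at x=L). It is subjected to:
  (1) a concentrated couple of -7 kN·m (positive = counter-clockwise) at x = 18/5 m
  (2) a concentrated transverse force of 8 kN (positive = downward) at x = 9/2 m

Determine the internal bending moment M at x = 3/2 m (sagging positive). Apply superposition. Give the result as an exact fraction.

M(3/2) = -31 kN·m

Load 1 — applied couple M₀=-7 kN·m at a=18/5 m (b=L-a=12/5):
  M_1 = M₀  [x≤a] = (-7) = -7 kN·m
Load 2 — point force P=8 kN at a=9/2 m (b=L-a=3/2):
  M_2 = -P(a-x)  [x≤a] = -8·((9/2)-(3/2)) = -24 kN·m
Superposition: M = Σ M_i = -31 kN·m ≈ -31.000000 kN·m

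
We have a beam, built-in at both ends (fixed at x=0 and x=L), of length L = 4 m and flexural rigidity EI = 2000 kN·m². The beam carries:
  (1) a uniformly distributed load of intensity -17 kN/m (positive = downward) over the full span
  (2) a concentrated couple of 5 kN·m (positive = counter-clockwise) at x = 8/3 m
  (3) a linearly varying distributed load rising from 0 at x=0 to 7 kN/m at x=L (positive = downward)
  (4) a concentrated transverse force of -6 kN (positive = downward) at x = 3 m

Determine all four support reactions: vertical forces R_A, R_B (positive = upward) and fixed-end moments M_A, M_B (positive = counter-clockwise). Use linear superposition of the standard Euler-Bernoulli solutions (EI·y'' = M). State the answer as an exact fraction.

R_A = -6977/240 kN, M_A = -2207/120 kN·m, R_B = -7423/240 kN, M_B = 2453/120 kN·m

Load 1 — uniform load w=-17 kN/m over full span:
  R_A = wL/2 = (-17)·4/2 = -34 kN
  M_A = wL²/12 = (-17)·4²/12 = -68/3 kN·m
  R_B = wL/2 = (-17)·4/2 = -34 kN
  M_B = -wL²/12 = -(-17)·4²/12 = 68/3 kN·m
Load 2 — applied couple M₀=5 kN·m at a=8/3 m (b=L-a=4/3):
  R_A = 6M₀ab/L³ = 6·5·(8/3)·(4/3)/4³ = 5/3 kN
  M_A = M₀b(2a-b)/L² = 5·(4/3)·(2·(8/3)-(4/3))/4² = 5/3 kN·m
  R_B = -6M₀ab/L³ = -6·5·(8/3)·(4/3)/4³ = -5/3 kN
  M_B = M₀a(2b-a)/L² = 5·(8/3)·(2·(4/3)-(8/3))/4² = 0 kN·m
Load 3 — triangular load w₀=7 kN/m (0→w₀ over full span):
  R_A = 3w₀L/20 = 3·7·4/20 = 21/5 kN
  M_A = w₀L²/30 = 7·4²/30 = 56/15 kN·m
  R_B = 7w₀L/20 = 7·7·4/20 = 49/5 kN
  M_B = -w₀L²/20 = -7·4²/20 = -28/5 kN·m
Load 4 — point force P=-6 kN at a=3 m (b=L-a=1):
  R_A = Pb²(3a+b)/L³ = (-6)·1²·(3·3+1)/4³ = -15/16 kN
  M_A = Pab²/L² = (-6)·3·1²/4² = -9/8 kN·m
  R_B = Pa²(a+3b)/L³ = (-6)·3²·(3+3·1)/4³ = -81/16 kN
  M_B = -Pa²b/L² = -(-6)·3²·1/4² = 27/8 kN·m
Superposition: R_A = -6977/240 kN, M_A = -2207/120 kN·m, R_B = -7423/240 kN, M_B = 2453/120 kN·m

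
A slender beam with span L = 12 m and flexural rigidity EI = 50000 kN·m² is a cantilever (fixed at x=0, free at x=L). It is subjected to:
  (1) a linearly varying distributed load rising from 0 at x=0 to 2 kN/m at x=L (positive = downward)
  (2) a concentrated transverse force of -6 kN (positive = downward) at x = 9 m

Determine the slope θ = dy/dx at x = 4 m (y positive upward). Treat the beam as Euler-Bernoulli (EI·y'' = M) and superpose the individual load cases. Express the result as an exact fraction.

θ(4) = -137/56250 rad

Load 1 — triangular load w₀=2 kN/m (0→w₀ over full span):
  θ_1 = (w₀Lx²/4-w₀L²x/3-w₀x⁴/(24L))/EI = (2·12·4²/4-2·12²·4/3-2·4⁴/(24·12))/50000 = -163/28125 rad
Load 2 — point force P=-6 kN at a=9 m (b=L-a=3):
  θ_2 = -Px(2a-x)/(2EI)  [x≤a] = -(-6)·4·(2·9-4)/(2·50000) = 21/6250 rad
Superposition: θ = Σ θ_i = -137/56250 rad ≈ -0.002436 rad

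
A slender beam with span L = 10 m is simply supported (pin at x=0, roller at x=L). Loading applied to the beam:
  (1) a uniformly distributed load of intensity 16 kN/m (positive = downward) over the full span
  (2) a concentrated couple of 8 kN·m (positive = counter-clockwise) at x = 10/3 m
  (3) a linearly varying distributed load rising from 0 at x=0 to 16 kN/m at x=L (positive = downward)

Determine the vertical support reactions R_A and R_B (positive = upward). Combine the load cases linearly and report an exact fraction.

Load 1 — uniform load w=16 kN/m over full span:
  R_A = wL/2 = 16·10/2 = 80 kN
  R_B = wL/2 = 16·10/2 = 80 kN
Load 2 — applied couple M₀=8 kN·m at a=10/3 m (b=L-a=20/3):
  R_A = M₀/L = 8/10 = 4/5 kN
  R_B = -M₀/L = -8/10 = -4/5 kN
Load 3 — triangular load w₀=16 kN/m (0→w₀ over full span):
  R_A = w₀L/6 = 16·10/6 = 80/3 kN
  R_B = w₀L/3 = 16·10/3 = 160/3 kN
Superposition: R_A = 1612/15 kN, R_B = 1988/15 kN

R_A = 1612/15 kN, R_B = 1988/15 kN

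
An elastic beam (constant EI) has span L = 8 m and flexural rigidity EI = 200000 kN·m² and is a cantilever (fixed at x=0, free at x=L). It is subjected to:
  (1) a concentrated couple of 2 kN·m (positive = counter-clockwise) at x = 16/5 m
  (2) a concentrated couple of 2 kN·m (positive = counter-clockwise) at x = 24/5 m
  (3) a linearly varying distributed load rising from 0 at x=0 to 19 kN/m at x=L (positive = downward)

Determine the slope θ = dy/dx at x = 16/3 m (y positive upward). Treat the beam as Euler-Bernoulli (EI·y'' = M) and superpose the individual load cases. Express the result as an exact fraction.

Load 1 — applied couple M₀=2 kN·m at a=16/5 m (b=L-a=24/5):
  θ_1 = M₀a/EI  [x>a] = 2·(16/5)/200000 = 1/31250 rad
Load 2 — applied couple M₀=2 kN·m at a=24/5 m (b=L-a=16/5):
  θ_2 = M₀a/EI  [x>a] = 2·(24/5)/200000 = 3/62500 rad
Load 3 — triangular load w₀=19 kN/m (0→w₀ over full span):
  θ_3 = (w₀Lx²/4-w₀L²x/3-w₀x⁴/(24L))/EI = (19·8·(16/3)²/4-19·8²·(16/3)/3-19·(16/3)⁴/(24·8))/200000 = -4408/759375 rad
Superposition: θ = Σ θ_i = -17389/3037500 rad ≈ -0.005725 rad

θ(16/3) = -17389/3037500 rad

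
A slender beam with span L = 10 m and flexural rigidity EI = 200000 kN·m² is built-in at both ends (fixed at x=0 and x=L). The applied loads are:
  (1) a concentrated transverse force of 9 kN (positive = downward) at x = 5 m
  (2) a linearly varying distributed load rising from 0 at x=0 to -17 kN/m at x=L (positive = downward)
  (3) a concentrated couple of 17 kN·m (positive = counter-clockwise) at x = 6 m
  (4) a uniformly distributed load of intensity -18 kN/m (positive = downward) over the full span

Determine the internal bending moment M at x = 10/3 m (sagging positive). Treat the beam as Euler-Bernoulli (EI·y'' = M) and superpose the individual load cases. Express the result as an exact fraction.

Load 1 — point force P=9 kN at a=5 m (b=L-a=5):
  M_1 = Pb²(3a+b)x/L³ - Pab²/L²  [x≤a] = 9·5²·(3·5+5)·(10/3)/10³ - 9·5·5²/10² = 15/4 kN·m
Load 2 — triangular load w₀=-17 kN/m (0→w₀ over full span):
  M_2 = 3w₀Lx/20 - w₀L²/30 - w₀x³/(6L) = 3·(-17)·10·(10/3)/20 - (-17)·10²/30 - (-17)·(10/3)³/(6·10) = -1445/81 kN·m
Load 3 — applied couple M₀=17 kN·m at a=6 m (b=L-a=4):
  M_3 = R_Ax - M_A  [x≤a] with R_A=306/125, M_A=136/25 = (306/125)·(10/3) - (136/25) = 68/25 kN·m
Load 4 — uniform load w=-18 kN/m over full span:
  M_4 = wLx/2 - wL²/12 - wx²/2 = (-18)·10·(10/3)/2 - (-18)·10²/12 - (-18)·(10/3)²/2 = -50 kN·m
Superposition: M = Σ M_i = -497093/8100 kN·m ≈ -61.369506 kN·m

M(10/3) = -497093/8100 kN·m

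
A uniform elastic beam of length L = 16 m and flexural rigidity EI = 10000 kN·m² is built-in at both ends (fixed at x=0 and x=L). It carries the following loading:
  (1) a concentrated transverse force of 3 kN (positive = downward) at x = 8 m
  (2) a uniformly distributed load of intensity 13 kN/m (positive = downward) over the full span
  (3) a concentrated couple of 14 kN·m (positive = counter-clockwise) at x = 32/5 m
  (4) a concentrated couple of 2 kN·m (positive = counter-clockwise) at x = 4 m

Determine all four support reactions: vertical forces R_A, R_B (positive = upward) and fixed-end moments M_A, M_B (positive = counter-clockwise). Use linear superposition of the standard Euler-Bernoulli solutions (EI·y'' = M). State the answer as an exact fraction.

R_A = 171041/1600 kN, M_A = 170783/600 kN·m, R_B = 166559/1600 kN, M_B = -166937/600 kN·m

Load 1 — point force P=3 kN at a=8 m (b=L-a=8):
  R_A = Pb²(3a+b)/L³ = 3·8²·(3·8+8)/16³ = 3/2 kN
  M_A = Pab²/L² = 3·8·8²/16² = 6 kN·m
  R_B = Pa²(a+3b)/L³ = 3·8²·(8+3·8)/16³ = 3/2 kN
  M_B = -Pa²b/L² = -3·8²·8/16² = -6 kN·m
Load 2 — uniform load w=13 kN/m over full span:
  R_A = wL/2 = 13·16/2 = 104 kN
  M_A = wL²/12 = 13·16²/12 = 832/3 kN·m
  R_B = wL/2 = 13·16/2 = 104 kN
  M_B = -wL²/12 = -13·16²/12 = -832/3 kN·m
Load 3 — applied couple M₀=14 kN·m at a=32/5 m (b=L-a=48/5):
  R_A = 6M₀ab/L³ = 6·14·(32/5)·(48/5)/16³ = 63/50 kN
  M_A = M₀b(2a-b)/L² = 14·(48/5)·(2·(32/5)-(48/5))/16² = 42/25 kN·m
  R_B = -6M₀ab/L³ = -6·14·(32/5)·(48/5)/16³ = -63/50 kN
  M_B = M₀a(2b-a)/L² = 14·(32/5)·(2·(48/5)-(32/5))/16² = 112/25 kN·m
Load 4 — applied couple M₀=2 kN·m at a=4 m (b=L-a=12):
  R_A = 6M₀ab/L³ = 6·2·4·12/16³ = 9/64 kN
  M_A = M₀b(2a-b)/L² = 2·12·(2·4-12)/16² = -3/8 kN·m
  R_B = -6M₀ab/L³ = -6·2·4·12/16³ = -9/64 kN
  M_B = M₀a(2b-a)/L² = 2·4·(2·12-4)/16² = 5/8 kN·m
Superposition: R_A = 171041/1600 kN, M_A = 170783/600 kN·m, R_B = 166559/1600 kN, M_B = -166937/600 kN·m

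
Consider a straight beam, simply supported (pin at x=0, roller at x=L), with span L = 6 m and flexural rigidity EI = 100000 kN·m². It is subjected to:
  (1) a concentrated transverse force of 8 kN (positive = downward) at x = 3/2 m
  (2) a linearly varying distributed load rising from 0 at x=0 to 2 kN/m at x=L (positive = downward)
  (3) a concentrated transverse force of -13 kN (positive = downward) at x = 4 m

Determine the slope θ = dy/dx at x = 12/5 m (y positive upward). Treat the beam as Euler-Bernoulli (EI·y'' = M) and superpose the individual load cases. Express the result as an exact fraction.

Load 1 — point force P=8 kN at a=3/2 m (b=L-a=9/2):
  θ_1 = -Pa(2L²-6Lx+3x²+a²)/(6LEI)  [x>a] = -8·(3/2)·(2·6²-6·6·(12/5)+3·(12/5)²+(3/2)²)/(6·6·100000) = -171/10000000 rad
Load 2 — triangular load w₀=2 kN/m (0→w₀ over full span):
  θ_2 = -w₀(7L⁴-30L²x²+15x⁴)/(360LEI) = -2·(7·6⁴-30·6²·(12/5)²+15·(12/5)⁴)/(360·6·100000) = -969/31250000 rad
Load 3 — point force P=-13 kN at a=4 m (b=L-a=2):
  θ_3 = -Pb(L²-b²-3x²)/(6LEI)  [x≤a] = -(-13)·2·(6²-2²-3·(12/5)²)/(6·6·100000) = 299/2812500 rad
Superposition: θ = Σ θ_i = 130957/2250000000 rad ≈ 0.000058 rad

θ(12/5) = 130957/2250000000 rad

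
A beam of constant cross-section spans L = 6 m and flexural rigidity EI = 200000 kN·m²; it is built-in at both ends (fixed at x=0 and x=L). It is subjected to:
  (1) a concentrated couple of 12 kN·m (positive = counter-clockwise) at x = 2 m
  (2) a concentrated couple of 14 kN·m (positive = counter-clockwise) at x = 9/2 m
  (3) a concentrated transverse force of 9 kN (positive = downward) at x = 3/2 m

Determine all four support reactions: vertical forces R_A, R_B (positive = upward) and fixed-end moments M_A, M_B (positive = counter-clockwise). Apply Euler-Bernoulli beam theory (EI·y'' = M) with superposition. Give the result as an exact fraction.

R_A = 1237/96 kN, M_A = 383/32 kN·m, R_B = -373/96 kN, M_B = -37/32 kN·m

Load 1 — applied couple M₀=12 kN·m at a=2 m (b=L-a=4):
  R_A = 6M₀ab/L³ = 6·12·2·4/6³ = 8/3 kN
  M_A = M₀b(2a-b)/L² = 12·4·(2·2-4)/6² = 0 kN·m
  R_B = -6M₀ab/L³ = -6·12·2·4/6³ = -8/3 kN
  M_B = M₀a(2b-a)/L² = 12·2·(2·4-2)/6² = 4 kN·m
Load 2 — applied couple M₀=14 kN·m at a=9/2 m (b=L-a=3/2):
  R_A = 6M₀ab/L³ = 6·14·(9/2)·(3/2)/6³ = 21/8 kN
  M_A = M₀b(2a-b)/L² = 14·(3/2)·(2·(9/2)-(3/2))/6² = 35/8 kN·m
  R_B = -6M₀ab/L³ = -6·14·(9/2)·(3/2)/6³ = -21/8 kN
  M_B = M₀a(2b-a)/L² = 14·(9/2)·(2·(3/2)-(9/2))/6² = -21/8 kN·m
Load 3 — point force P=9 kN at a=3/2 m (b=L-a=9/2):
  R_A = Pb²(3a+b)/L³ = 9·(9/2)²·(3·(3/2)+(9/2))/6³ = 243/32 kN
  M_A = Pab²/L² = 9·(3/2)·(9/2)²/6² = 243/32 kN·m
  R_B = Pa²(a+3b)/L³ = 9·(3/2)²·((3/2)+3·(9/2))/6³ = 45/32 kN
  M_B = -Pa²b/L² = -9·(3/2)²·(9/2)/6² = -81/32 kN·m
Superposition: R_A = 1237/96 kN, M_A = 383/32 kN·m, R_B = -373/96 kN, M_B = -37/32 kN·m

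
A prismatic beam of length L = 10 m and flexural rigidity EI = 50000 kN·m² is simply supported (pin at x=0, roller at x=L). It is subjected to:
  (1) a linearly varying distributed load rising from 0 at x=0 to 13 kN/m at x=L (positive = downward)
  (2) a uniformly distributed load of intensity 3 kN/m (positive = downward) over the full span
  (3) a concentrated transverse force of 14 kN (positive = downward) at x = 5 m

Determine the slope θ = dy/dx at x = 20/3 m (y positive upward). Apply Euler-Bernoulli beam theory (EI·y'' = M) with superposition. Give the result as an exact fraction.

Load 1 — triangular load w₀=13 kN/m (0→w₀ over full span):
  θ_1 = -w₀(7L⁴-30L²x²+15x⁴)/(360LEI) = -13·(7·10⁴-30·10²·(20/3)²+15·(20/3)⁴)/(360·10·50000) = 1183/486000 rad
Load 2 — uniform load w=3 kN/m over full span:
  θ_2 = -w(L³-6Lx²+4x³)/(24EI) = -3·(10³-6·10·(20/3)²+4·(20/3)³)/(24·50000) = 13/10800 rad
Load 3 — point force P=14 kN at a=5 m (b=L-a=5):
  θ_3 = -Pa(2L²-6Lx+3x²+a²)/(6LEI)  [x>a] = -14·5·(2·10²-6·10·(20/3)+3·(20/3)²+5²)/(6·10·50000) = 7/7200 rad
Superposition: θ = Σ θ_i = 4481/972000 rad ≈ 0.004610 rad

θ(20/3) = 4481/972000 rad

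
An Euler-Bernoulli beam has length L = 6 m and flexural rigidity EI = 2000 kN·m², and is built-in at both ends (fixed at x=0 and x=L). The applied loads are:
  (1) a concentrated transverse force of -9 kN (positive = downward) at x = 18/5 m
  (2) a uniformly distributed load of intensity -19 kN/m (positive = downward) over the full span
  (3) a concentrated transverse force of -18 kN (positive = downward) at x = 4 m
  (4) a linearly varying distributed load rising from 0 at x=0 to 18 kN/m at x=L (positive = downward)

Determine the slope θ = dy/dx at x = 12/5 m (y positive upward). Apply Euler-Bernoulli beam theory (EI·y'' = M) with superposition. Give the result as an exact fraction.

Load 1 — point force P=-9 kN at a=18/5 m (b=L-a=12/5):
  θ_1 = -Pb²x(2aL-(3a+b)x)/(2L³EI)  [x≤a] = -(-9)·(12/5)²·(12/5)·(2·(18/5)·6-(3·(18/5)+(12/5))·(12/5))/(2·6³·2000) = 648/390625 rad
Load 2 — uniform load w=-19 kN/m over full span:
  θ_2 = -wx(L-x)(L-2x)/(12EI) = -(-19)·(12/5)·(6-(12/5))·(6-2·(12/5))/(12·2000) = 513/62500 rad
Load 3 — point force P=-18 kN at a=4 m (b=L-a=2):
  θ_3 = -Pb²x(2aL-(3a+b)x)/(2L³EI)  [x≤a] = -(-18)·2²·(12/5)·(2·4·6-(3·4+2)·(12/5))/(2·6³·2000) = 9/3125 rad
Load 4 — triangular load w₀=18 kN/m (0→w₀ over full span):
  θ_4 = -w₀(2x(L-x)(L-2x)(x+2L)+x²(L-x)²)/(120LEI) = -18·(2·(12/5)·(6-(12/5))·(6-2·(12/5))·((12/5)+2·6)+(12/5)²·(6-(12/5))²)/(120·6·2000) = -729/156250 rad
Superposition: θ = Σ θ_i = 12627/1562500 rad ≈ 0.008081 rad

θ(12/5) = 12627/1562500 rad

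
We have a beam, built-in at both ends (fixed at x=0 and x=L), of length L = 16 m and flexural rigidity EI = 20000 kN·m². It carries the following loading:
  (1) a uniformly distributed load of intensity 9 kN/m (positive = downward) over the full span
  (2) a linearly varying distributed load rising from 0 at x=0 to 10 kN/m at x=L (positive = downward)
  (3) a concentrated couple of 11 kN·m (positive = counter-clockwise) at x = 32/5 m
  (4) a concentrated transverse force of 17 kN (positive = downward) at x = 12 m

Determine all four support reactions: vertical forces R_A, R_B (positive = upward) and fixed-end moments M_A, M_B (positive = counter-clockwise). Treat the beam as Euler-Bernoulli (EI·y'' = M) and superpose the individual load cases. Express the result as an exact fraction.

Load 1 — uniform load w=9 kN/m over full span:
  R_A = wL/2 = 9·16/2 = 72 kN
  M_A = wL²/12 = 9·16²/12 = 192 kN·m
  R_B = wL/2 = 9·16/2 = 72 kN
  M_B = -wL²/12 = -9·16²/12 = -192 kN·m
Load 2 — triangular load w₀=10 kN/m (0→w₀ over full span):
  R_A = 3w₀L/20 = 3·10·16/20 = 24 kN
  M_A = w₀L²/30 = 10·16²/30 = 256/3 kN·m
  R_B = 7w₀L/20 = 7·10·16/20 = 56 kN
  M_B = -w₀L²/20 = -10·16²/20 = -128 kN·m
Load 3 — applied couple M₀=11 kN·m at a=32/5 m (b=L-a=48/5):
  R_A = 6M₀ab/L³ = 6·11·(32/5)·(48/5)/16³ = 99/100 kN
  M_A = M₀b(2a-b)/L² = 11·(48/5)·(2·(32/5)-(48/5))/16² = 33/25 kN·m
  R_B = -6M₀ab/L³ = -6·11·(32/5)·(48/5)/16³ = -99/100 kN
  M_B = M₀a(2b-a)/L² = 11·(32/5)·(2·(48/5)-(32/5))/16² = 88/25 kN·m
Load 4 — point force P=17 kN at a=12 m (b=L-a=4):
  R_A = Pb²(3a+b)/L³ = 17·4²·(3·12+4)/16³ = 85/32 kN
  M_A = Pab²/L² = 17·12·4²/16² = 51/4 kN·m
  R_B = Pa²(a+3b)/L³ = 17·12²·(12+3·4)/16³ = 459/32 kN
  M_B = -Pa²b/L² = -17·12²·4/16² = -153/4 kN·m
Superposition: R_A = 79717/800 kN, M_A = 87421/300 kN·m, R_B = 113083/800 kN, M_B = -35473/100 kN·m

R_A = 79717/800 kN, M_A = 87421/300 kN·m, R_B = 113083/800 kN, M_B = -35473/100 kN·m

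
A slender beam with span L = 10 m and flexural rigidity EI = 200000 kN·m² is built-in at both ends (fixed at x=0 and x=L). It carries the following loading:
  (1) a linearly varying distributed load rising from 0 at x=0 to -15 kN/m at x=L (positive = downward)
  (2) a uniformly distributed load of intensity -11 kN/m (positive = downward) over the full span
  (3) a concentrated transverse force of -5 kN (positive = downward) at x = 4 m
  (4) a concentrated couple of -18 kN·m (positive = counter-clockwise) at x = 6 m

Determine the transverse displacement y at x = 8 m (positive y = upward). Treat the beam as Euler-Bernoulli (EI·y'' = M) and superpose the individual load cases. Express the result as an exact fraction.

Load 1 — triangular load w₀=-15 kN/m (0→w₀ over full span):
  y_1 = -w₀x²(L-x)²(x+2L)/(120LEI) = -(-15)·8²·(10-8)²·(8+2·10)/(120·10·200000) = 7/15625 m
Load 2 — uniform load w=-11 kN/m over full span:
  y_2 = -wx²(L-x)²/(24EI) = -(-11)·8²·(10-8)²/(24·200000) = 11/18750 m
Load 3 — point force P=-5 kN at a=4 m (b=L-a=6):
  y_3 = -Pa²(L-x)²(3bL-(3b+a)(L-x))/(6L³EI)  [x>a] = -(-5)·4²·(10-8)²·(3·6·10-(3·6+4)·(10-8))/(6·10³·200000) = 17/468750 m
Load 4 — applied couple M₀=-18 kN·m at a=6 m (b=L-a=4):
  y_4 = (R_Ax³/6 - M_Ax²/2 - M₀(x-a)²/2)/EI  [x>a] with R_A=-324/125, M_A=-144/25 = ((-324/125)·8³/6 - (-144/25)·8²/2 - (-18)·(8-6)²/2)/200000 = -27/6250000 m
Superposition: y = Σ y_i = 19999/18750000 m ≈ 0.001067 m

y(8) = 19999/18750000 m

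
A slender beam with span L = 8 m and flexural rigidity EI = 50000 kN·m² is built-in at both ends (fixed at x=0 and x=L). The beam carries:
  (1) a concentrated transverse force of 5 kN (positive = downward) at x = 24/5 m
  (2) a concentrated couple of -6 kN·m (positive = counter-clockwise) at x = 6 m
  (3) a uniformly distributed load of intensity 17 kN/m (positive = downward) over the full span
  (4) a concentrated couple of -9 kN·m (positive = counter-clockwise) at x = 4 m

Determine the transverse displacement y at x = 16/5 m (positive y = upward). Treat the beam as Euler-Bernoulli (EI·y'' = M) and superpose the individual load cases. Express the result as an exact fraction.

Load 1 — point force P=5 kN at a=24/5 m (b=L-a=16/5):
  y_1 = -Pb²x²(3aL-(3a+b)x)/(6L³EI)  [x≤a] = -5·(16/5)²·(16/5)²·(3·(24/5)·8-(3·(24/5)+(16/5))·(16/5))/(6·8³·50000) = -5888/29296875 m
Load 2 — applied couple M₀=-6 kN·m at a=6 m (b=L-a=2):
  y_2 = (R_Ax³/6 - M_Ax²/2)/EI  [x≤a] with R_A=-27/32, M_A=-15/8 = ((-27/32)·(16/5)³/6 - (-15/8)·(16/5)²/2)/50000 = 39/390625 m
Load 3 — uniform load w=17 kN/m over full span:
  y_3 = -wx²(L-x)²/(24EI) = -17·(16/5)²·(8-(16/5))²/(24·50000) = -6528/1953125 m
Load 4 — applied couple M₀=-9 kN·m at a=4 m (b=L-a=4):
  y_4 = (R_Ax³/6 - M_Ax²/2)/EI  [x≤a] with R_A=-27/16, M_A=-9/4 = ((-27/16)·(16/5)³/6 - (-9/4)·(16/5)²/2)/50000 = 18/390625 m
Superposition: y = Σ y_i = -99533/29296875 m ≈ -0.003397 m

y(16/5) = -99533/29296875 m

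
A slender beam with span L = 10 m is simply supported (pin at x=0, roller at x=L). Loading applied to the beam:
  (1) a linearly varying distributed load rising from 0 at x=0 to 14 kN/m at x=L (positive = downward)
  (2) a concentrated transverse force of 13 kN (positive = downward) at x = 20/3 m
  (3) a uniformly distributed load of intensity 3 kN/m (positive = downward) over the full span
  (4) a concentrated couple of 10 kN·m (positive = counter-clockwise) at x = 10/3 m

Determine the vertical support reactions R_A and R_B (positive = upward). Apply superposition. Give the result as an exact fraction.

Load 1 — triangular load w₀=14 kN/m (0→w₀ over full span):
  R_A = w₀L/6 = 14·10/6 = 70/3 kN
  R_B = w₀L/3 = 14·10/3 = 140/3 kN
Load 2 — point force P=13 kN at a=20/3 m (b=L-a=10/3):
  R_A = Pb/L = 13·(10/3)/10 = 13/3 kN
  R_B = Pa/L = 13·(20/3)/10 = 26/3 kN
Load 3 — uniform load w=3 kN/m over full span:
  R_A = wL/2 = 3·10/2 = 15 kN
  R_B = wL/2 = 3·10/2 = 15 kN
Load 4 — applied couple M₀=10 kN·m at a=10/3 m (b=L-a=20/3):
  R_A = M₀/L = 10/10 = 1 kN
  R_B = -M₀/L = -10/10 = -1 kN
Superposition: R_A = 131/3 kN, R_B = 208/3 kN

R_A = 131/3 kN, R_B = 208/3 kN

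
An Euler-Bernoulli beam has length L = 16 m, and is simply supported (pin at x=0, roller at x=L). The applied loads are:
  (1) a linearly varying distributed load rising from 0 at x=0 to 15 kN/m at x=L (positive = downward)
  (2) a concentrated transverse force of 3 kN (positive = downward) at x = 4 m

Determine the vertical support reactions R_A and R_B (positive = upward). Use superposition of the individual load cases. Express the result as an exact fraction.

R_A = 169/4 kN, R_B = 323/4 kN

Load 1 — triangular load w₀=15 kN/m (0→w₀ over full span):
  R_A = w₀L/6 = 15·16/6 = 40 kN
  R_B = w₀L/3 = 15·16/3 = 80 kN
Load 2 — point force P=3 kN at a=4 m (b=L-a=12):
  R_A = Pb/L = 3·12/16 = 9/4 kN
  R_B = Pa/L = 3·4/16 = 3/4 kN
Superposition: R_A = 169/4 kN, R_B = 323/4 kN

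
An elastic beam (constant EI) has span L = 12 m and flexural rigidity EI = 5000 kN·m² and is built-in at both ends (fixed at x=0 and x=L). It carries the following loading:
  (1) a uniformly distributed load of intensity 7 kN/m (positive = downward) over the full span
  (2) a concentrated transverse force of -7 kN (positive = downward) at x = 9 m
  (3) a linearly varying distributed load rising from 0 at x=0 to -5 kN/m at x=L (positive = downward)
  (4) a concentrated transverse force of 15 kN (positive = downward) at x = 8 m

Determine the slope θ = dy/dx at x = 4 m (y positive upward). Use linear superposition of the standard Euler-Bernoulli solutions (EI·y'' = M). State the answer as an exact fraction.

θ(4) = -553/45000 rad

Load 1 — uniform load w=7 kN/m over full span:
  θ_1 = -wx(L-x)(L-2x)/(12EI) = -7·4·(12-4)·(12-2·4)/(12·5000) = -28/1875 rad
Load 2 — point force P=-7 kN at a=9 m (b=L-a=3):
  θ_2 = -Pb²x(2aL-(3a+b)x)/(2L³EI)  [x≤a] = -(-7)·3²·4·(2·9·12-(3·9+3)·4)/(2·12³·5000) = 7/5000 rad
Load 3 — triangular load w₀=-5 kN/m (0→w₀ over full span):
  θ_3 = -w₀(2x(L-x)(L-2x)(x+2L)+x²(L-x)²)/(120LEI) = -(-5)·(2·4·(12-4)·(12-2·4)·(4+2·12)+4²·(12-4)²)/(120·12·5000) = 32/5625 rad
Load 4 — point force P=15 kN at a=8 m (b=L-a=4):
  θ_4 = -Pb²x(2aL-(3a+b)x)/(2L³EI)  [x≤a] = -15·4²·4·(2·8·12-(3·8+4)·4)/(2·12³·5000) = -1/225 rad
Superposition: θ = Σ θ_i = -553/45000 rad ≈ -0.012289 rad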